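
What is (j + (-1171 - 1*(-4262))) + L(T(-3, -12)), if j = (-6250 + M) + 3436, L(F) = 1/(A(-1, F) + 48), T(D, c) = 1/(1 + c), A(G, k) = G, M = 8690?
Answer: 421450/47 ≈ 8967.0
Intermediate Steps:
L(F) = 1/47 (L(F) = 1/(-1 + 48) = 1/47)
j = 5876 (j = (-6250 + 8690) + 3436 = 2440 + 3436 = 5876)
(j + (-1171 - 1*(-4262))) + L(T(-3, -12)) = (5876 + (-1171 - 1*(-4262))) + 1/47 = (5876 + (-1171 + 4262)) + 1/47 = (5876 + 3091) + 1/47 = 8967 + 1/47 = 421450/47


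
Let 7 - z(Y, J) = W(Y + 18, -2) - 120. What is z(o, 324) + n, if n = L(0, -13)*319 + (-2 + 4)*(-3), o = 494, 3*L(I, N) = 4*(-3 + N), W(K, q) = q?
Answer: -20047/3 ≈ -6682.3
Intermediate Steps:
L(I, N) = -4 + 4*N/3 (L(I, N) = (4*(-3 + N))/3 = (-12 + 4*N)/3 = -4 + 4*N/3)
z(Y, J) = 129 (z(Y, J) = 7 - (-2 - 120) = 7 - 1*(-122) = 7 + 122 = 129)
n = -20434/3 (n = (-4 + (4/3)*(-13))*319 + (-2 + 4)*(-3) = (-4 - 52/3)*319 + 2*(-3) = -64/3*319 - 6 = -20416/3 - 6 = -20434/3 ≈ -6811.3)
z(o, 324) + n = 129 - 20434/3 = -20047/3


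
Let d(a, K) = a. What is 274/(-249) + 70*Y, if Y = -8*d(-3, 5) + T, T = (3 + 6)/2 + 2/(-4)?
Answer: 487766/249 ≈ 1958.9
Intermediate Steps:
T = 4 (T = 9*(½) + 2*(-¼) = 9/2 - ½ = 4)
Y = 28 (Y = -8*(-3) + 4 = 24 + 4 = 28)
274/(-249) + 70*Y = 274/(-249) + 70*28 = 274*(-1/249) + 1960 = -274/249 + 1960 = 487766/249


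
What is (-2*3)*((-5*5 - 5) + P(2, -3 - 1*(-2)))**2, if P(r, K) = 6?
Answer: -3456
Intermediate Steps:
(-2*3)*((-5*5 - 5) + P(2, -3 - 1*(-2)))**2 = (-2*3)*((-5*5 - 5) + 6)**2 = -6*((-25 - 5) + 6)**2 = -6*(-30 + 6)**2 = -6*(-24)**2 = -6*576 = -3456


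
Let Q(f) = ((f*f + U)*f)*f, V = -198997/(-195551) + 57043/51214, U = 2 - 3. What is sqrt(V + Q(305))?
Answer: 3*sqrt(114671015958737624713293206)/345343066 ≈ 93025.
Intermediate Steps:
U = -1
V = 736077519/345343066 (V = -198997*(-1/195551) + 57043*(1/51214) = 198997/195551 + 1967/1766 = 736077519/345343066 ≈ 2.1314)
Q(f) = f**2*(-1 + f**2) (Q(f) = ((f*f - 1)*f)*f = ((f**2 - 1)*f)*f = ((-1 + f**2)*f)*f = (f*(-1 + f**2))*f = f**2*(-1 + f**2))
sqrt(V + Q(305)) = sqrt(736077519/345343066 + (305**4 - 1*305**2)) = sqrt(736077519/345343066 + (8653650625 - 1*93025)) = sqrt(736077519/345343066 + (8653650625 - 93025)) = sqrt(736077519/345343066 + 8653557600) = sqrt(2988446114127679119/345343066) = 3*sqrt(114671015958737624713293206)/345343066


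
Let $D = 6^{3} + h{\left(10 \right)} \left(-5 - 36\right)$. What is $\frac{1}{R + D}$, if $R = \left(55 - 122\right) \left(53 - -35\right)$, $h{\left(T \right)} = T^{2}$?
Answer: $- \frac{1}{9780} \approx -0.00010225$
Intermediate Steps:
$R = -5896$ ($R = - 67 \left(53 + 35\right) = \left(-67\right) 88 = -5896$)
$D = -3884$ ($D = 6^{3} + 10^{2} \left(-5 - 36\right) = 216 + 100 \left(-41\right) = 216 - 4100 = -3884$)
$\frac{1}{R + D} = \frac{1}{-5896 - 3884} = \frac{1}{-9780} = - \frac{1}{9780}$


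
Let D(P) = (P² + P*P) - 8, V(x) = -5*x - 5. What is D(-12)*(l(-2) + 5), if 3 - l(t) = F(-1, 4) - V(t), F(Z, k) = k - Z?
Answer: 2240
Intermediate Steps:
V(x) = -5 - 5*x
D(P) = -8 + 2*P² (D(P) = (P² + P²) - 8 = 2*P² - 8 = -8 + 2*P²)
l(t) = -7 - 5*t (l(t) = 3 - ((4 - 1*(-1)) - (-5 - 5*t)) = 3 - ((4 + 1) + (5 + 5*t)) = 3 - (5 + (5 + 5*t)) = 3 - (10 + 5*t) = 3 + (-10 - 5*t) = -7 - 5*t)
D(-12)*(l(-2) + 5) = (-8 + 2*(-12)²)*((-7 - 5*(-2)) + 5) = (-8 + 2*144)*((-7 + 10) + 5) = (-8 + 288)*(3 + 5) = 280*8 = 2240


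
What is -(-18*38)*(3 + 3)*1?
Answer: 4104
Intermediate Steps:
-(-18*38)*(3 + 3)*1 = -(-684)*6*1 = -(-684)*6 = -1*(-4104) = 4104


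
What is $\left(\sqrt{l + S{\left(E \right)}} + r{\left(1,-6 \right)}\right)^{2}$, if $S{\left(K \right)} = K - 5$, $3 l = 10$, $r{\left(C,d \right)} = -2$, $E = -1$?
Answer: $\frac{4}{3} - \frac{8 i \sqrt{6}}{3} \approx 1.3333 - 6.532 i$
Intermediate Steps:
$l = \frac{10}{3}$ ($l = \frac{1}{3} \cdot 10 = \frac{10}{3} \approx 3.3333$)
$S{\left(K \right)} = -5 + K$
$\left(\sqrt{l + S{\left(E \right)}} + r{\left(1,-6 \right)}\right)^{2} = \left(\sqrt{\frac{10}{3} - 6} - 2\right)^{2} = \left(\sqrt{- \frac{8}{3}} - 2\right)^{2} = \left(\frac{2 i \sqrt{6}}{3} - 2\right)^{2} = \left(-2 + \frac{2 i \sqrt{6}}{3}\right)^{2}$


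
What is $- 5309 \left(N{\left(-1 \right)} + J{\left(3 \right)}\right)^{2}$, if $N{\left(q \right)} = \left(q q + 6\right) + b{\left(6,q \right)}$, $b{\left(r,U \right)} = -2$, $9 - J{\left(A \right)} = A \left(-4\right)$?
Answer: $-3588884$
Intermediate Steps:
$J{\left(A \right)} = 9 + 4 A$ ($J{\left(A \right)} = 9 - A \left(-4\right) = 9 - - 4 A = 9 + 4 A$)
$N{\left(q \right)} = 4 + q^{2}$ ($N{\left(q \right)} = \left(q q + 6\right) - 2 = \left(q^{2} + 6\right) - 2 = \left(6 + q^{2}\right) - 2 = 4 + q^{2}$)
$- 5309 \left(N{\left(-1 \right)} + J{\left(3 \right)}\right)^{2} = - 5309 \left(\left(4 + \left(-1\right)^{2}\right) + \left(9 + 4 \cdot 3\right)\right)^{2} = - 5309 \left(\left(4 + 1\right) + \left(9 + 12\right)\right)^{2} = - 5309 \left(5 + 21\right)^{2} = - 5309 \cdot 26^{2} = \left(-5309\right) 676 = -3588884$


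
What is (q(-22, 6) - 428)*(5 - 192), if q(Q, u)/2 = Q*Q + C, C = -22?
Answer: -92752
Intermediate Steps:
q(Q, u) = -44 + 2*Q² (q(Q, u) = 2*(Q*Q - 22) = 2*(Q² - 22) = 2*(-22 + Q²) = -44 + 2*Q²)
(q(-22, 6) - 428)*(5 - 192) = ((-44 + 2*(-22)²) - 428)*(5 - 192) = ((-44 + 2*484) - 428)*(-187) = ((-44 + 968) - 428)*(-187) = (924 - 428)*(-187) = 496*(-187) = -92752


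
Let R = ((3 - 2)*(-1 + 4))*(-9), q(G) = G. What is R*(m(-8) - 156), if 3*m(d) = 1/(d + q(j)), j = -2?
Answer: 42129/10 ≈ 4212.9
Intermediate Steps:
m(d) = 1/(3*(-2 + d)) (m(d) = 1/(3*(d - 2)) = 1/(3*(-2 + d)))
R = -27 (R = (1*3)*(-9) = 3*(-9) = -27)
R*(m(-8) - 156) = -27*(1/(3*(-2 - 8)) - 156) = -27*((⅓)/(-10) - 156) = -27*((⅓)*(-⅒) - 156) = -27*(-1/30 - 156) = -27*(-4681/30) = 42129/10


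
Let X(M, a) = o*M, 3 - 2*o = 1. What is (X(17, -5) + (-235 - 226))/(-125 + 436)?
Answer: -444/311 ≈ -1.4277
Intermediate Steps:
o = 1 (o = 3/2 - ½*1 = 3/2 - ½ = 1)
X(M, a) = M (X(M, a) = 1*M = M)
(X(17, -5) + (-235 - 226))/(-125 + 436) = (17 + (-235 - 226))/(-125 + 436) = (17 - 461)/311 = -444*1/311 = -444/311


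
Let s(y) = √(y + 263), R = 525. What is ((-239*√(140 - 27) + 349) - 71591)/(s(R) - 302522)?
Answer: 5388068081/22879889924 + 239*√22261/45759779848 + 35621*√197/22879889924 + 36151379*√113/45759779848 ≈ 0.24391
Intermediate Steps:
s(y) = √(263 + y)
((-239*√(140 - 27) + 349) - 71591)/(s(R) - 302522) = ((-239*√(140 - 27) + 349) - 71591)/(√(263 + 525) - 302522) = ((-239*√113 + 349) - 71591)/(√788 - 302522) = ((349 - 239*√113) - 71591)/(2*√197 - 302522) = (-71242 - 239*√113)/(-302522 + 2*√197)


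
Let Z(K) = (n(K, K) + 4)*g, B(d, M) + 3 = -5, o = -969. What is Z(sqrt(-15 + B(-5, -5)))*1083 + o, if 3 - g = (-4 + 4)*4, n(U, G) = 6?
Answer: 31521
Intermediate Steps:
B(d, M) = -8 (B(d, M) = -3 - 5 = -8)
g = 3 (g = 3 - (-4 + 4)*4 = 3 - 0*4 = 3 - 1*0 = 3 + 0 = 3)
Z(K) = 30 (Z(K) = (6 + 4)*3 = 10*3 = 30)
Z(sqrt(-15 + B(-5, -5)))*1083 + o = 30*1083 - 969 = 32490 - 969 = 31521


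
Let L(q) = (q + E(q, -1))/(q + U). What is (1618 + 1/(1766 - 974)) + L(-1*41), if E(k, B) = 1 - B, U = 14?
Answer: 1282601/792 ≈ 1619.4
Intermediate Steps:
L(q) = (2 + q)/(14 + q) (L(q) = (q + (1 - 1*(-1)))/(q + 14) = (q + (1 + 1))/(14 + q) = (q + 2)/(14 + q) = (2 + q)/(14 + q))
(1618 + 1/(1766 - 974)) + L(-1*41) = (1618 + 1/(1766 - 974)) + (2 - 1*41)/(14 - 1*41) = (1618 + 1/792) + (2 - 41)/(14 - 41) = (1618 + 1/792) - 39/(-27) = 1281457/792 - 1/27*(-39) = 1281457/792 + 13/9 = 1282601/792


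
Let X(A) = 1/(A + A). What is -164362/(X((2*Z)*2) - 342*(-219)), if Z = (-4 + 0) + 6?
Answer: -2629792/1198369 ≈ -2.1945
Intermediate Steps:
Z = 2 (Z = -4 + 6 = 2)
X(A) = 1/(2*A)
-164362/(X((2*Z)*2) - 342*(-219)) = -164362/(1/(2*(((2*2)*2))) - 342*(-219)) = -164362/(1/(2*((4*2))) + 74898) = -164362/((½)/8 + 74898) = -164362/((½)*(⅛) + 74898) = -164362/(1/16 + 74898) = -164362/1198369/16 = -164362*16/1198369 = -2629792/1198369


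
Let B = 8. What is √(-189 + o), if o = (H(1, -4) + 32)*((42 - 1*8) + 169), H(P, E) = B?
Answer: √7931 ≈ 89.056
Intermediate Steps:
H(P, E) = 8
o = 8120 (o = (8 + 32)*((42 - 1*8) + 169) = 40*((42 - 8) + 169) = 40*(34 + 169) = 40*203 = 8120)
√(-189 + o) = √(-189 + 8120) = √7931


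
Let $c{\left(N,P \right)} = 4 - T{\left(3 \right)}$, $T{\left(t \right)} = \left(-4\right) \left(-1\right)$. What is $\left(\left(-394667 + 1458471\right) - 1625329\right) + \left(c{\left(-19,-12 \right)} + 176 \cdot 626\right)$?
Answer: $-451349$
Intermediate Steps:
$T{\left(t \right)} = 4$
$c{\left(N,P \right)} = 0$ ($c{\left(N,P \right)} = 4 - 4 = 0$)
$\left(\left(-394667 + 1458471\right) - 1625329\right) + \left(c{\left(-19,-12 \right)} + 176 \cdot 626\right) = \left(\left(-394667 + 1458471\right) - 1625329\right) + \left(0 + 176 \cdot 626\right) = \left(1063804 - 1625329\right) + \left(0 + 110176\right) = -561525 + 110176 = -451349$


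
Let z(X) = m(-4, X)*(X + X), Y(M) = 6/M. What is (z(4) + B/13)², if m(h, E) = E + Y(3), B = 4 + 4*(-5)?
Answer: 369664/169 ≈ 2187.4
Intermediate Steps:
B = -16 (B = 4 - 20 = -16)
m(h, E) = 2 + E (m(h, E) = E + 6/3 = E + 6*(⅓) = E + 2 = 2 + E)
z(X) = 2*X*(2 + X) (z(X) = (2 + X)*(X + X) = (2 + X)*(2*X) = 2*X*(2 + X))
(z(4) + B/13)² = (2*4*(2 + 4) - 16/13)² = (2*4*6 - 16*1/13)² = (48 - 16/13)² = (608/13)² = 369664/169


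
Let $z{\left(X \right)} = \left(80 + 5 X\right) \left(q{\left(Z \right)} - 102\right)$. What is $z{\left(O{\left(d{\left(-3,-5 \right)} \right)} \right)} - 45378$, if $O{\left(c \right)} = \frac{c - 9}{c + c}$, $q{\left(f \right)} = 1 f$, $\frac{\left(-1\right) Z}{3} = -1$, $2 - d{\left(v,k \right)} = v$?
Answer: $-53100$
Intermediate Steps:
$d{\left(v,k \right)} = 2 - v$
$Z = 3$ ($Z = \left(-3\right) \left(-1\right) = 3$)
$q{\left(f \right)} = f$
$O{\left(c \right)} = \frac{-9 + c}{2 c}$
$z{\left(X \right)} = -7920 - 495 X$ ($z{\left(X \right)} = \left(80 + 5 X\right) \left(3 - 102\right) = \left(80 + 5 X\right) \left(-99\right) = -7920 - 495 X$)
$z{\left(O{\left(d{\left(-3,-5 \right)} \right)} \right)} - 45378 = \left(-7920 - 495 \frac{-9 + \left(2 - -3\right)}{2 \left(2 - -3\right)}\right) - 45378 = \left(-7920 - 495 \frac{-9 + \left(2 + 3\right)}{2 \left(2 + 3\right)}\right) - 45378 = \left(-7920 - 495 \frac{-9 + 5}{2 \cdot 5}\right) - 45378 = \left(-7920 - 495 \cdot \frac{1}{2} \cdot \frac{1}{5} \left(-4\right)\right) - 45378 = \left(-7920 - -198\right) - 45378 = \left(-7920 + 198\right) - 45378 = -7722 - 45378 = -53100$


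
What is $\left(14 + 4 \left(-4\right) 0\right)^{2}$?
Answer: $196$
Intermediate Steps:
$\left(14 + 4 \left(-4\right) 0\right)^{2} = \left(14 - 0\right)^{2} = \left(14 + 0\right)^{2} = 14^{2} = 196$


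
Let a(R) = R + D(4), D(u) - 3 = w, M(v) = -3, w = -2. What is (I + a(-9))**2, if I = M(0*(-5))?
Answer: 121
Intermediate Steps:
D(u) = 1 (D(u) = 3 - 2 = 1)
I = -3
a(R) = 1 + R (a(R) = R + 1 = 1 + R)
(I + a(-9))**2 = (-3 + (1 - 9))**2 = (-3 - 8)**2 = (-11)**2 = 121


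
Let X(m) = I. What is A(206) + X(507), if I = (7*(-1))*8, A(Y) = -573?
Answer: -629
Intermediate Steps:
I = -56 (I = -7*8 = -56)
X(m) = -56
A(206) + X(507) = -573 - 56 = -629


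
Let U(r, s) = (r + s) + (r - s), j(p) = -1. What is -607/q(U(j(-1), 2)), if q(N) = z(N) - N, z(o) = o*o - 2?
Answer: -607/4 ≈ -151.75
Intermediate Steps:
z(o) = -2 + o² (z(o) = o² - 2 = -2 + o²)
U(r, s) = 2*r
q(N) = -2 + N² - N (q(N) = (-2 + N²) - N = -2 + N² - N)
-607/q(U(j(-1), 2)) = -607/(-2 + (2*(-1))² - 2*(-1)) = -607/(-2 + (-2)² - 1*(-2)) = -607/(-2 + 4 + 2) = -607/4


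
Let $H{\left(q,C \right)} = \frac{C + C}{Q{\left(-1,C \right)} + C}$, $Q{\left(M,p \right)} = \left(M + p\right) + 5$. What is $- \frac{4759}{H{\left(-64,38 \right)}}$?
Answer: $- \frac{95180}{19} \approx -5009.5$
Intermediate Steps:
$Q{\left(M,p \right)} = 5 + M + p$
$H{\left(q,C \right)} = \frac{2 C}{4 + 2 C}$ ($H{\left(q,C \right)} = \frac{C + C}{\left(5 - 1 + C\right) + C} = \frac{2 C}{\left(4 + C\right) + C} = \frac{2 C}{4 + 2 C}$)
$- \frac{4759}{H{\left(-64,38 \right)}} = - \frac{4759}{38 \frac{1}{2 + 38}} = - \frac{4759}{38 \cdot \frac{1}{40}} = - \frac{4759}{\frac{19}{20}} = \left(-4759\right) \frac{20}{19} = - \frac{95180}{19}$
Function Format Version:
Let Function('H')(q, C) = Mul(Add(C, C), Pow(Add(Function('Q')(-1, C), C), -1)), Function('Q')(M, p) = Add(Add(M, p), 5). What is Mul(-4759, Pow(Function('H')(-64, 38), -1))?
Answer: Rational(-95180, 19) ≈ -5009.5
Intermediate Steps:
Function('Q')(M, p) = Add(5, M, p)
Function('H')(q, C) = Mul(2, C, Pow(Add(4, Mul(2, C)), -1)) (Function('H')(q, C) = Mul(Add(C, C), Pow(Add(Add(5, -1, C), C), -1)) = Mul(Mul(2, C), Pow(Add(Add(4, C), C), -1)) = Mul(Mul(2, C), Pow(Add(4, Mul(2, C)), -1)) = Mul(2, C, Pow(Add(4, Mul(2, C)), -1)))
Mul(-4759, Pow(Function('H')(-64, 38), -1)) = Mul(-4759, Pow(Mul(38, Pow(Add(2, 38), -1)), -1)) = Mul(-4759, Pow(Mul(38, Pow(40, -1)), -1)) = Mul(-4759, Pow(Mul(38, Rational(1, 40)), -1)) = Mul(-4759, Pow(Rational(19, 20), -1)) = Mul(-4759, Rational(20, 19)) = Rational(-95180, 19)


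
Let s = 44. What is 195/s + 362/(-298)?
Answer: 21091/6556 ≈ 3.2171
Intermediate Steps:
195/s + 362/(-298) = 195/44 + 362/(-298) = 195*(1/44) + 362*(-1/298) = 195/44 - 181/149 = 21091/6556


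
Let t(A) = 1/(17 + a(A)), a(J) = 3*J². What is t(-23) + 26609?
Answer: 42680837/1604 ≈ 26609.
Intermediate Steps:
t(A) = 1/(17 + 3*A²)
t(-23) + 26609 = 1/(17 + 3*(-23)²) + 26609 = 1/(17 + 3*529) + 26609 = 1/(17 + 1587) + 26609 = 1/1604 + 26609 = 42680837/1604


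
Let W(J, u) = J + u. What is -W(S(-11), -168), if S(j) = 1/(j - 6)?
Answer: 2857/17 ≈ 168.06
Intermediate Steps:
S(j) = 1/(-6 + j)
-W(S(-11), -168) = -(1/(-6 - 11) - 168) = -(1/(-17) - 168) = -(-1/17 - 168) = -1*(-2857/17) = 2857/17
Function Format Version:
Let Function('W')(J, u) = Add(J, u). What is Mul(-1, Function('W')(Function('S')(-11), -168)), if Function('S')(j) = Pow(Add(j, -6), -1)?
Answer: Rational(2857, 17) ≈ 168.06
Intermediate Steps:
Function('S')(j) = Pow(Add(-6, j), -1)
Mul(-1, Function('W')(Function('S')(-11), -168)) = Mul(-1, Add(Pow(Add(-6, -11), -1), -168)) = Mul(-1, Add(Pow(-17, -1), -168)) = Mul(-1, Add(Rational(-1, 17), -168)) = Mul(-1, Rational(-2857, 17)) = Rational(2857, 17)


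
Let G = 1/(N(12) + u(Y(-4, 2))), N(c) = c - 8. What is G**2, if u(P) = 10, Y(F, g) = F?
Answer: 1/196 ≈ 0.0051020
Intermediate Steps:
N(c) = -8 + c
G = 1/14 (G = 1/((-8 + 12) + 10) = 1/(4 + 10) = 1/14 ≈ 0.071429)
G**2 = (1/14)**2 = 1/196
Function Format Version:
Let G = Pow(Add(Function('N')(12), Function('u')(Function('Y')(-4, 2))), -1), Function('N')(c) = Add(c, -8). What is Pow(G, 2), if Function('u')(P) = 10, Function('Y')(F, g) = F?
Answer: Rational(1, 196) ≈ 0.0051020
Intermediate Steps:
Function('N')(c) = Add(-8, c)
G = Rational(1, 14) (G = Pow(Add(Add(-8, 12), 10), -1) = Pow(Add(4, 10), -1) = Pow(14, -1) = Rational(1, 14) ≈ 0.071429)
Pow(G, 2) = Pow(Rational(1, 14), 2) = Rational(1, 196)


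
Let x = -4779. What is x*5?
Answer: -23895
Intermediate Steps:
x*5 = -4779*5 = -23895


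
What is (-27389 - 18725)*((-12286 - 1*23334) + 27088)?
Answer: 393444648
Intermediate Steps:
(-27389 - 18725)*((-12286 - 1*23334) + 27088) = -46114*((-12286 - 23334) + 27088) = -46114*(-35620 + 27088) = -46114*(-8532) = 393444648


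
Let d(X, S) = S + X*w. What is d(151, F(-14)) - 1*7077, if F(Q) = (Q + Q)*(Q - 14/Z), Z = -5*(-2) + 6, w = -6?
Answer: -15133/2 ≈ -7566.5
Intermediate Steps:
Z = 16 (Z = 10 + 6 = 16)
F(Q) = 2*Q*(-7/8 + Q) (F(Q) = (Q + Q)*(Q - 14/16) = (2*Q)*(Q - 14*1/16) = (2*Q)*(Q - 7/8) = (2*Q)*(-7/8 + Q) = 2*Q*(-7/8 + Q))
d(X, S) = S - 6*X (d(X, S) = S + X*(-6) = S - 6*X)
d(151, F(-14)) - 1*7077 = ((1/4)*(-14)*(-7 + 8*(-14)) - 6*151) - 1*7077 = ((1/4)*(-14)*(-7 - 112) - 906) - 7077 = ((1/4)*(-14)*(-119) - 906) - 7077 = (833/2 - 906) - 7077 = -979/2 - 7077 = -15133/2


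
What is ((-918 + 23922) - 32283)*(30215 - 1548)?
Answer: -266001093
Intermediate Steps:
((-918 + 23922) - 32283)*(30215 - 1548) = (23004 - 32283)*28667 = -9279*28667 = -266001093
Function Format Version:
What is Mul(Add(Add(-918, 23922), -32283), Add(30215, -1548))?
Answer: -266001093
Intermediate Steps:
Mul(Add(Add(-918, 23922), -32283), Add(30215, -1548)) = Mul(Add(23004, -32283), 28667) = Mul(-9279, 28667) = -266001093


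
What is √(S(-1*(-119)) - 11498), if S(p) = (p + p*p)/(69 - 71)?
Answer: I*√18638 ≈ 136.52*I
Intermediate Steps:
S(p) = -p/2 - p²/2 (S(p) = (p + p²)/(-2) = (p + p²)*(-½) = -p/2 - p²/2)
√(S(-1*(-119)) - 11498) = √(-(-1*(-119))*(1 - 1*(-119))/2 - 11498) = √(-½*119*(1 + 119) - 11498) = √(-½*119*120 - 11498) = √(-7140 - 11498) = √(-18638) = I*√18638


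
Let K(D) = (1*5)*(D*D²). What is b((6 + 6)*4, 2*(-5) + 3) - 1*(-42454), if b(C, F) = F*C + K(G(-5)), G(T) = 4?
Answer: 42438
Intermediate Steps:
K(D) = 5*D³
b(C, F) = 320 + C*F (b(C, F) = F*C + 5*4³ = C*F + 5*64 = C*F + 320 = 320 + C*F)
b((6 + 6)*4, 2*(-5) + 3) - 1*(-42454) = (320 + ((6 + 6)*4)*(2*(-5) + 3)) - 1*(-42454) = (320 + (12*4)*(-10 + 3)) + 42454 = (320 + 48*(-7)) + 42454 = (320 - 336) + 42454 = -16 + 42454 = 42438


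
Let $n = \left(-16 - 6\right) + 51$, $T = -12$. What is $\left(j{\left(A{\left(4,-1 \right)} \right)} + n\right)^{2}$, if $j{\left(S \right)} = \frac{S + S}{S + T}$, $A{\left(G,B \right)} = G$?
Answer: $784$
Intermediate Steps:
$j{\left(S \right)} = \frac{2 S}{-12 + S}$ ($j{\left(S \right)} = \frac{S + S}{S - 12} = \frac{2 S}{-12 + S}$)
$n = 29$ ($n = -22 + 51 = 29$)
$\left(j{\left(A{\left(4,-1 \right)} \right)} + n\right)^{2} = \left(2 \cdot 4 \frac{1}{-12 + 4} + 29\right)^{2} = \left(2 \cdot 4 \frac{1}{-8} + 29\right)^{2} = \left(2 \cdot 4 \left(- \frac{1}{8}\right) + 29\right)^{2} = \left(-1 + 29\right)^{2} = 28^{2} = 784$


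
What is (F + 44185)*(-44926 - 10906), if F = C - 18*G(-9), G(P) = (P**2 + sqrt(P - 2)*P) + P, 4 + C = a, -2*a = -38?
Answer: -2395416128 - 9044784*I*sqrt(11) ≈ -2.3954e+9 - 2.9998e+7*I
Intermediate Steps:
a = 19 (a = -1/2*(-38) = 19)
C = 15 (C = -4 + 19 = 15)
G(P) = P + P**2 + P*sqrt(-2 + P) (G(P) = (P**2 + sqrt(-2 + P)*P) + P = (P**2 + P*sqrt(-2 + P)) + P = P + P**2 + P*sqrt(-2 + P))
F = -1281 + 162*I*sqrt(11) (F = 15 - (-162)*(1 - 9 + sqrt(-2 - 9)) = 15 - (-162)*(1 - 9 + sqrt(-11)) = 15 - (-162)*(1 - 9 + I*sqrt(11)) = 15 - (-162)*(-8 + I*sqrt(11)) = 15 - 18*(72 - 9*I*sqrt(11)) = 15 + (-1296 + 162*I*sqrt(11)) = -1281 + 162*I*sqrt(11) ≈ -1281.0 + 537.29*I)
(F + 44185)*(-44926 - 10906) = ((-1281 + 162*I*sqrt(11)) + 44185)*(-44926 - 10906) = (42904 + 162*I*sqrt(11))*(-55832) = -2395416128 - 9044784*I*sqrt(11)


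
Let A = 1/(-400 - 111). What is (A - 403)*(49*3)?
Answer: -4324614/73 ≈ -59241.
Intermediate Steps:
A = -1/511 (A = 1/(-511) = -1/511 ≈ -0.0019569)
(A - 403)*(49*3) = (-1/511 - 403)*(49*3) = -205934/511*147 = -4324614/73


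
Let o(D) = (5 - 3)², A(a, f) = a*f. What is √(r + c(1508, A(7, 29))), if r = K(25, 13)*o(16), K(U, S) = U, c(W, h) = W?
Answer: 2*√402 ≈ 40.100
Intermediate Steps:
o(D) = 4 (o(D) = 2² = 4)
r = 100 (r = 25*4 = 100)
√(r + c(1508, A(7, 29))) = √(100 + 1508) = √1608 = 2*√402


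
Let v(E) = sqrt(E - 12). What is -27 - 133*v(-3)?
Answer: -27 - 133*I*sqrt(15) ≈ -27.0 - 515.11*I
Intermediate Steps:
v(E) = sqrt(-12 + E)
-27 - 133*v(-3) = -27 - 133*sqrt(-12 - 3) = -27 - 133*I*sqrt(15)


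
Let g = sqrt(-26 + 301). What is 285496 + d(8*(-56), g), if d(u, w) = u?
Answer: 285048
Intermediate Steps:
g = 5*sqrt(11) (g = sqrt(275) = 5*sqrt(11) ≈ 16.583)
285496 + d(8*(-56), g) = 285496 + 8*(-56) = 285496 - 448 = 285048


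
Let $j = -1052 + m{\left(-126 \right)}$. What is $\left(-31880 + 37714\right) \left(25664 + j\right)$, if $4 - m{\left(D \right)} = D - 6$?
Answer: $144379832$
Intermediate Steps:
$m{\left(D \right)} = 10 - D$ ($m{\left(D \right)} = 4 - \left(D - 6\right) = 4 - \left(-6 + D\right) = 10 - D$)
$j = -916$ ($j = -1052 + \left(10 - -126\right) = -1052 + \left(10 + 126\right) = -1052 + 136 = -916$)
$\left(-31880 + 37714\right) \left(25664 + j\right) = \left(-31880 + 37714\right) \left(25664 - 916\right) = 5834 \cdot 24748 = 144379832$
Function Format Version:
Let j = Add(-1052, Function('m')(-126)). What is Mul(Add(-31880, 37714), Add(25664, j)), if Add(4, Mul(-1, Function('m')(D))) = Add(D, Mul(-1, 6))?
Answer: 144379832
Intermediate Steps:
Function('m')(D) = Add(10, Mul(-1, D)) (Function('m')(D) = Add(4, Mul(-1, Add(D, Mul(-1, 6)))) = Add(4, Mul(-1, Add(D, -6))) = Add(4, Mul(-1, Add(-6, D))) = Add(4, Add(6, Mul(-1, D))) = Add(10, Mul(-1, D)))
j = -916 (j = Add(-1052, Add(10, Mul(-1, -126))) = Add(-1052, Add(10, 126)) = Add(-1052, 136) = -916)
Mul(Add(-31880, 37714), Add(25664, j)) = Mul(Add(-31880, 37714), Add(25664, -916)) = Mul(5834, 24748) = 144379832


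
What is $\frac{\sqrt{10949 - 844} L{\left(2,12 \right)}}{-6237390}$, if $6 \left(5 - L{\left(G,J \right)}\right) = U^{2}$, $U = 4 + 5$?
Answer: $\frac{17 \sqrt{10105}}{12474780} \approx 0.00013699$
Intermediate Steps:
$U = 9$
$L{\left(G,J \right)} = - \frac{17}{2}$ ($L{\left(G,J \right)} = 5 - \frac{9^{2}}{6} = 5 - \frac{27}{2} = - \frac{17}{2}$)
$\frac{\sqrt{10949 - 844} L{\left(2,12 \right)}}{-6237390} = \frac{\sqrt{10949 - 844} \left(- \frac{17}{2}\right)}{-6237390} = \sqrt{10105} \left(- \frac{17}{2}\right) \left(- \frac{1}{6237390}\right) = - \frac{17 \sqrt{10105}}{2} \left(- \frac{1}{6237390}\right) = \frac{17 \sqrt{10105}}{12474780}$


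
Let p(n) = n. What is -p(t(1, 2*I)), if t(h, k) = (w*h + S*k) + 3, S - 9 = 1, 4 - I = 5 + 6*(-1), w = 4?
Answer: -107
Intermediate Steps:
I = 5 (I = 4 - (5 + 6*(-1)) = 4 - (5 - 6) = 4 - 1*(-1) = 4 + 1 = 5)
S = 10 (S = 9 + 1 = 10)
t(h, k) = 3 + 4*h + 10*k (t(h, k) = (4*h + 10*k) + 3 = 3 + 4*h + 10*k)
-p(t(1, 2*I)) = -(3 + 4*1 + 10*(2*5)) = -(3 + 4 + 10*10) = -(3 + 4 + 100) = -1*107 = -107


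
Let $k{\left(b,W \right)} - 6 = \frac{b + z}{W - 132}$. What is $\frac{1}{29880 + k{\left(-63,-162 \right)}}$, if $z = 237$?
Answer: $\frac{49}{1464385} \approx 3.3461 \cdot 10^{-5}$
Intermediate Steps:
$k{\left(b,W \right)} = 6 + \frac{237 + b}{-132 + W}$ ($k{\left(b,W \right)} = 6 + \frac{b + 237}{W - 132} = 6 + \frac{237 + b}{-132 + W}$)
$\frac{1}{29880 + k{\left(-63,-162 \right)}} = \frac{1}{29880 + \frac{-555 - 63 + 6 \left(-162\right)}{-132 - 162}} = \frac{1}{29880 + \frac{-555 - 63 - 972}{-294}} = \frac{1}{29880 - - \frac{265}{49}} = \frac{1}{29880 + \frac{265}{49}} = \frac{1}{\frac{1464385}{49}} = \frac{49}{1464385}$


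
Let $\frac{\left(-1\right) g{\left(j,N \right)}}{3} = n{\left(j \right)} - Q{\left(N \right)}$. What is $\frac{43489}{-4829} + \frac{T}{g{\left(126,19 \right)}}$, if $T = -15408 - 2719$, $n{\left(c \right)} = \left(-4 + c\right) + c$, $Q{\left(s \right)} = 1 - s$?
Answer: $\frac{52831061}{3853542} \approx 13.71$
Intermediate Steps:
$n{\left(c \right)} = -4 + 2 c$
$T = -18127$ ($T = -15408 - 2719 = -18127$)
$g{\left(j,N \right)} = 15 - 6 j - 3 N$ ($g{\left(j,N \right)} = - 3 \left(\left(-4 + 2 j\right) - \left(1 - N\right)\right) = - 3 \left(\left(-4 + 2 j\right) + \left(-1 + N\right)\right) = - 3 \left(-5 + N + 2 j\right) = 15 - 6 j - 3 N$)
$\frac{43489}{-4829} + \frac{T}{g{\left(126,19 \right)}} = \frac{43489}{-4829} - \frac{18127}{15 - 756 - 57} = 43489 \left(- \frac{1}{4829}\right) - \frac{18127}{15 - 756 - 57} = - \frac{43489}{4829} - \frac{18127}{-798} = - \frac{43489}{4829} - - \frac{18127}{798} = - \frac{43489}{4829} + \frac{18127}{798} = \frac{52831061}{3853542}$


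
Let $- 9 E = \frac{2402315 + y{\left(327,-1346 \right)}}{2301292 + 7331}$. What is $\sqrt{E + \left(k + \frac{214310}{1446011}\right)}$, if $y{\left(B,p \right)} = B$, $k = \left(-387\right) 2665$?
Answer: $\frac{i \sqrt{103442713323735421045058493818631}}{10014882758559} \approx 1015.6 i$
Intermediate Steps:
$k = -1031355$
$E = - \frac{2402642}{20777607}$ ($E = - \frac{\left(2402315 + 327\right) \frac{1}{2301292 + 7331}}{9} = - \frac{2402642 \cdot \frac{1}{2308623}}{9} = \left(- \frac{1}{9}\right) \frac{2402642}{2308623} = - \frac{2402642}{20777607} \approx -0.11564$)
$\sqrt{E + \left(k + \frac{214310}{1446011}\right)} = \sqrt{- \frac{2402642}{20777607} - \left(1031355 - \frac{214310}{1446011}\right)} = \sqrt{- \frac{2402642}{20777607} + \left(-1031355 + 214310 \cdot \frac{1}{1446011}\right)} = \sqrt{- \frac{2402642}{20777607} + \left(-1031355 + \frac{214310}{1446011}\right)} = \sqrt{- \frac{2402642}{20777607} - \frac{1491350460595}{1446011}} = \sqrt{- \frac{30986697243758657227}{30044648275677}} = \frac{i \sqrt{103442713323735421045058493818631}}{10014882758559}$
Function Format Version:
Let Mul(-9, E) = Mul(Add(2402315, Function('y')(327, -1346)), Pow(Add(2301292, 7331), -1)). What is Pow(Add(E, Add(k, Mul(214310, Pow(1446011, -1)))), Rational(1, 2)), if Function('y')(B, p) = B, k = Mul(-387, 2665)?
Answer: Mul(Rational(1, 10014882758559), I, Pow(103442713323735421045058493818631, Rational(1, 2))) ≈ Mul(1015.6, I)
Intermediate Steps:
k = -1031355
E = Rational(-2402642, 20777607) (E = Mul(Rational(-1, 9), Mul(Add(2402315, 327), Pow(Add(2301292, 7331), -1))) = Mul(Rational(-1, 9), Mul(2402642, Pow(2308623, -1))) = Mul(Rational(-1, 9), Mul(2402642, Rational(1, 2308623))) = Mul(Rational(-1, 9), Rational(2402642, 2308623)) = Rational(-2402642, 20777607) ≈ -0.11564)
Pow(Add(E, Add(k, Mul(214310, Pow(1446011, -1)))), Rational(1, 2)) = Pow(Add(Rational(-2402642, 20777607), Add(-1031355, Mul(214310, Pow(1446011, -1)))), Rational(1, 2)) = Pow(Add(Rational(-2402642, 20777607), Add(-1031355, Mul(214310, Rational(1, 1446011)))), Rational(1, 2)) = Pow(Add(Rational(-2402642, 20777607), Add(-1031355, Rational(214310, 1446011))), Rational(1, 2)) = Pow(Add(Rational(-2402642, 20777607), Rational(-1491350460595, 1446011)), Rational(1, 2)) = Pow(Rational(-30986697243758657227, 30044648275677), Rational(1, 2)) = Mul(Rational(1, 10014882758559), I, Pow(103442713323735421045058493818631, Rational(1, 2)))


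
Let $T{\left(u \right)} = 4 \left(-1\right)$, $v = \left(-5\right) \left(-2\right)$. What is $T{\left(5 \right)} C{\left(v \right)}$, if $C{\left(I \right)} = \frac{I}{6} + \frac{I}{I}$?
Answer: $- \frac{32}{3} \approx -10.667$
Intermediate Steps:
$v = 10$
$T{\left(u \right)} = -4$
$C{\left(I \right)} = 1 + \frac{I}{6}$ ($C{\left(I \right)} = I \frac{1}{6} + 1 = \frac{I}{6} + 1 = 1 + \frac{I}{6}$)
$T{\left(5 \right)} C{\left(v \right)} = - 4 \left(1 + \frac{1}{6} \cdot 10\right) = - 4 \left(1 + \frac{5}{3}\right) = \left(-4\right) \frac{8}{3} = - \frac{32}{3}$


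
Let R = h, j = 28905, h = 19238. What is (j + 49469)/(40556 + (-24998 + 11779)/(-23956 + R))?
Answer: 369768532/191356427 ≈ 1.9324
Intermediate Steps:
R = 19238
(j + 49469)/(40556 + (-24998 + 11779)/(-23956 + R)) = (28905 + 49469)/(40556 + (-24998 + 11779)/(-23956 + 19238)) = 78374/(40556 - 13219/(-4718)) = 78374/(40556 - 13219*(-1/4718)) = 78374/(40556 + 13219/4718) = 78374/(191356427/4718) = 78374*(4718/191356427) = 369768532/191356427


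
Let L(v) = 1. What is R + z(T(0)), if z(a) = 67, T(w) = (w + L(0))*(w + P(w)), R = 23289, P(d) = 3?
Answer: 23356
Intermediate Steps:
T(w) = (1 + w)*(3 + w) (T(w) = (w + 1)*(w + 3) = (1 + w)*(3 + w))
R + z(T(0)) = 23289 + 67 = 23356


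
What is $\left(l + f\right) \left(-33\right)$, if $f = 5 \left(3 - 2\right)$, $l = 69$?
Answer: $-2442$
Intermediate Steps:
$f = 5$ ($f = 5 \cdot 1 = 5$)
$\left(l + f\right) \left(-33\right) = \left(69 + 5\right) \left(-33\right) = 74 \left(-33\right) = -2442$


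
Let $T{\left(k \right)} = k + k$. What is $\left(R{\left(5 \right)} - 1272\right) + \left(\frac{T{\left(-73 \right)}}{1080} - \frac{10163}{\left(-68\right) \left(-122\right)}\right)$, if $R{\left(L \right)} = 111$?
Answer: $- \frac{1301796967}{1119960} \approx -1162.4$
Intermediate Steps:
$T{\left(k \right)} = 2 k$
$\left(R{\left(5 \right)} - 1272\right) + \left(\frac{T{\left(-73 \right)}}{1080} - \frac{10163}{\left(-68\right) \left(-122\right)}\right) = \left(111 - 1272\right) + \left(\frac{2 \left(-73\right)}{1080} - \frac{10163}{\left(-68\right) \left(-122\right)}\right) = -1161 - \left(\frac{73}{540} + \frac{10163}{8296}\right) = -1161 - \frac{1523407}{1119960} = - \frac{1301796967}{1119960}$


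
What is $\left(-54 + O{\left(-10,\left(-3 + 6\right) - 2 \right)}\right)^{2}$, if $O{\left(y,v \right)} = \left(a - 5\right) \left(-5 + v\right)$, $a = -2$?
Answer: $676$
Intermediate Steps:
$O{\left(y,v \right)} = 35 - 7 v$ ($O{\left(y,v \right)} = \left(-2 - 5\right) \left(-5 + v\right) = - 7 \left(-5 + v\right) = 35 - 7 v$)
$\left(-54 + O{\left(-10,\left(-3 + 6\right) - 2 \right)}\right)^{2} = \left(-54 + \left(35 - 7 \left(\left(-3 + 6\right) - 2\right)\right)\right)^{2} = \left(-54 + \left(35 - 7 \left(3 - 2\right)\right)\right)^{2} = \left(-54 + \left(35 - 7\right)\right)^{2} = \left(-54 + 28\right)^{2} = \left(-26\right)^{2} = 676$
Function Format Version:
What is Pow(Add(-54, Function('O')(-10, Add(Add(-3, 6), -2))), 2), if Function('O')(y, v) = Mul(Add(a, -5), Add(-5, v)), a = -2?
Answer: 676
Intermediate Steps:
Function('O')(y, v) = Add(35, Mul(-7, v)) (Function('O')(y, v) = Mul(Add(-2, -5), Add(-5, v)) = Mul(-7, Add(-5, v)) = Add(35, Mul(-7, v)))
Pow(Add(-54, Function('O')(-10, Add(Add(-3, 6), -2))), 2) = Pow(Add(-54, Add(35, Mul(-7, Add(Add(-3, 6), -2)))), 2) = Pow(Add(-54, Add(35, Mul(-7, Add(3, -2)))), 2) = Pow(Add(-54, Add(35, Mul(-7, 1))), 2) = Pow(Add(-54, Add(35, -7)), 2) = Pow(Add(-54, 28), 2) = Pow(-26, 2) = 676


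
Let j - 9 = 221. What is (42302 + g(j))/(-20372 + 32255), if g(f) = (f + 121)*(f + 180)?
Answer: 186212/11883 ≈ 15.670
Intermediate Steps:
j = 230 (j = 9 + 221 = 230)
g(f) = (121 + f)*(180 + f)
(42302 + g(j))/(-20372 + 32255) = (42302 + (21780 + 230² + 301*230))/(-20372 + 32255) = (42302 + (21780 + 52900 + 69230))/11883 = (42302 + 143910)*(1/11883) = 186212*(1/11883) = 186212/11883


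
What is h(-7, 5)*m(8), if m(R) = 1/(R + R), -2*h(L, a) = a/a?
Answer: -1/32 ≈ -0.031250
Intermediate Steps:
h(L, a) = -½ (h(L, a) = -a/(2*a) = -½*1 = -½)
m(R) = 1/(2*R)
h(-7, 5)*m(8) = -1/(4*8) = -½*1/16 = -1/32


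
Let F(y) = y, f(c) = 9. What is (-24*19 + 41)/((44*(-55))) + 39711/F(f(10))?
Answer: 6406957/1452 ≈ 4412.5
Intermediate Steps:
(-24*19 + 41)/((44*(-55))) + 39711/F(f(10)) = (-24*19 + 41)/((44*(-55))) + 39711/9 = (-456 + 41)/(-2420) + 39711*(1/9) = -415*(-1/2420) + 13237/3 = 83/484 + 13237/3 = 6406957/1452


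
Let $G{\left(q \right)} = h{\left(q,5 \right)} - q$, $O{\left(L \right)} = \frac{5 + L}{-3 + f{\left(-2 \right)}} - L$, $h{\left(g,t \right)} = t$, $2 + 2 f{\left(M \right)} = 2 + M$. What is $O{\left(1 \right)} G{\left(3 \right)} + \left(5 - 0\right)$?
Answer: $0$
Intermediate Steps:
$f{\left(M \right)} = \frac{M}{2}$ ($f{\left(M \right)} = -1 + \frac{2 + M}{2} = -1 + \left(1 + \frac{M}{2}\right) = \frac{M}{2}$)
$O{\left(L \right)} = - \frac{5}{4} - \frac{5 L}{4}$ ($O{\left(L \right)} = \frac{5 + L}{-3 + \frac{1}{2} \left(-2\right)} - L = \frac{5 + L}{-3 - 1} - L = \frac{5 + L}{-4} - L = \left(5 + L\right) \left(- \frac{1}{4}\right) - L = \left(- \frac{5}{4} - \frac{L}{4}\right) - L = - \frac{5}{4} - \frac{5 L}{4}$)
$G{\left(q \right)} = 5 - q$
$O{\left(1 \right)} G{\left(3 \right)} + \left(5 - 0\right) = \left(- \frac{5}{4} - \frac{5}{4}\right) \left(5 - 3\right) + \left(5 - 0\right) = \left(- \frac{5}{4} - \frac{5}{4}\right) \left(5 - 3\right) + \left(5 + 0\right) = \left(- \frac{5}{2}\right) 2 + 5 = -5 + 5 = 0$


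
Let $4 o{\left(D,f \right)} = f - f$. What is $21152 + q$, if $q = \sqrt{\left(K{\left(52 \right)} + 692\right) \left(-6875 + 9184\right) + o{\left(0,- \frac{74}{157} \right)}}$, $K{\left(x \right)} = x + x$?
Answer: $21152 + 2 \sqrt{459491} \approx 22508.0$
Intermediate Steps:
$K{\left(x \right)} = 2 x$
$o{\left(D,f \right)} = 0$ ($o{\left(D,f \right)} = \frac{f - f}{4} = \frac{1}{4} \cdot 0 = 0$)
$q = 2 \sqrt{459491}$ ($q = \sqrt{\left(2 \cdot 52 + 692\right) \left(-6875 + 9184\right) + 0} = \sqrt{\left(104 + 692\right) 2309 + 0} = \sqrt{796 \cdot 2309 + 0} = \sqrt{1837964 + 0} = \sqrt{1837964} = 2 \sqrt{459491} \approx 1355.7$)
$21152 + q = 21152 + 2 \sqrt{459491}$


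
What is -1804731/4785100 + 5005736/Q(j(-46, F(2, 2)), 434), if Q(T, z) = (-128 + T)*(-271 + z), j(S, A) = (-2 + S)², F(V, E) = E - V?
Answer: 728525965771/53038048400 ≈ 13.736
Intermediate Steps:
Q(T, z) = (-271 + z)*(-128 + T)
-1804731/4785100 + 5005736/Q(j(-46, F(2, 2)), 434) = -1804731/4785100 + 5005736/(34688 - 271*(-2 - 46)² - 128*434 + (-2 - 46)²*434) = -1804731*1/4785100 + 5005736/(34688 - 271*(-48)² - 55552 + (-48)²*434) = -1804731/4785100 + 5005736/(34688 - 271*2304 - 55552 + 2304*434) = -1804731/4785100 + 5005736/(34688 - 624384 - 55552 + 999936) = -1804731/4785100 + 5005736/354688 = -1804731/4785100 + 5005736*(1/354688) = -1804731/4785100 + 625717/44336 = 728525965771/53038048400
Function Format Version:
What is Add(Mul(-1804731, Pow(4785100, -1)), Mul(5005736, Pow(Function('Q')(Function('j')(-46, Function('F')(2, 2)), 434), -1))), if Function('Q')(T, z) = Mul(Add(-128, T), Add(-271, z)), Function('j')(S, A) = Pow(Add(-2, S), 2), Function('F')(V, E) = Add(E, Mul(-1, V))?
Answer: Rational(728525965771, 53038048400) ≈ 13.736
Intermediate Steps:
Function('Q')(T, z) = Mul(Add(-271, z), Add(-128, T))
Add(Mul(-1804731, Pow(4785100, -1)), Mul(5005736, Pow(Function('Q')(Function('j')(-46, Function('F')(2, 2)), 434), -1))) = Add(Mul(-1804731, Pow(4785100, -1)), Mul(5005736, Pow(Add(34688, Mul(-271, Pow(Add(-2, -46), 2)), Mul(-128, 434), Mul(Pow(Add(-2, -46), 2), 434)), -1))) = Add(Mul(-1804731, Rational(1, 4785100)), Mul(5005736, Pow(Add(34688, Mul(-271, Pow(-48, 2)), -55552, Mul(Pow(-48, 2), 434)), -1))) = Add(Rational(-1804731, 4785100), Mul(5005736, Pow(Add(34688, Mul(-271, 2304), -55552, Mul(2304, 434)), -1))) = Add(Rational(-1804731, 4785100), Mul(5005736, Pow(Add(34688, -624384, -55552, 999936), -1))) = Add(Rational(-1804731, 4785100), Mul(5005736, Pow(354688, -1))) = Add(Rational(-1804731, 4785100), Mul(5005736, Rational(1, 354688))) = Add(Rational(-1804731, 4785100), Rational(625717, 44336)) = Rational(728525965771, 53038048400)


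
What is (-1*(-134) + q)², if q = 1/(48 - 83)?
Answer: 21986721/1225 ≈ 17948.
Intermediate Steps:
q = -1/35 (q = 1/(-35) = -1/35 ≈ -0.028571)
(-1*(-134) + q)² = (-1*(-134) - 1/35)² = (134 - 1/35)² = (4689/35)² = 21986721/1225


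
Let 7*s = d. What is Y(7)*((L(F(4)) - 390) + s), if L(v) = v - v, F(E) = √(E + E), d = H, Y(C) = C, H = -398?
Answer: -3128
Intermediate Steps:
d = -398
F(E) = √2*√E (F(E) = √(2*E) = √2*√E)
s = -398/7 (s = (⅐)*(-398) = -398/7 ≈ -56.857)
L(v) = 0
Y(7)*((L(F(4)) - 390) + s) = 7*((0 - 390) - 398/7) = 7*(-390 - 398/7) = 7*(-3128/7) = -3128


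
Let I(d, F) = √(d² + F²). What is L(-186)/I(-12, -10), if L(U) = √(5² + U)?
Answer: I*√9821/122 ≈ 0.8123*I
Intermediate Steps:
L(U) = √(25 + U)
I(d, F) = √(F² + d²)
L(-186)/I(-12, -10) = √(25 - 186)/(√((-10)² + (-12)²)) = √(-161)/(√(100 + 144)) = (I*√161)/(√244) = (I*√161)/((2*√61)) = (I*√161)*(√61/122) = I*√9821/122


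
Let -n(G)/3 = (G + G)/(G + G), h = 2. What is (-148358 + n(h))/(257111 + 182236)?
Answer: -148361/439347 ≈ -0.33769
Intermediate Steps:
n(G) = -3 (n(G) = -3*(G + G)/(G + G) = -3*2*G/(2*G) = -3*2*G*1/(2*G) = -3*1 = -3)
(-148358 + n(h))/(257111 + 182236) = (-148358 - 3)/(257111 + 182236) = -148361/439347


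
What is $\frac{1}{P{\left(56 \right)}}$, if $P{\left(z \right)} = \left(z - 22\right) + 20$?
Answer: $\frac{1}{54} \approx 0.018519$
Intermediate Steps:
$P{\left(z \right)} = -2 + z$ ($P{\left(z \right)} = \left(-22 + z\right) + 20 = -2 + z$)
$\frac{1}{P{\left(56 \right)}} = \frac{1}{-2 + 56} = \frac{1}{54}$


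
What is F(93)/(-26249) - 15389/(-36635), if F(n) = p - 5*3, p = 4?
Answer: 404348846/961632115 ≈ 0.42048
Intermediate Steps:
F(n) = -11 (F(n) = 4 - 5*3 = 4 - 15 = -11)
F(93)/(-26249) - 15389/(-36635) = -11/(-26249) - 15389/(-36635) = -11*(-1/26249) - 15389*(-1/36635) = 11/26249 + 15389/36635 = 404348846/961632115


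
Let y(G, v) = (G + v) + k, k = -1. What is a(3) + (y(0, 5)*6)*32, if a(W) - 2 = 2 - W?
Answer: 769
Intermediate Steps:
y(G, v) = -1 + G + v (y(G, v) = (G + v) - 1 = -1 + G + v)
a(W) = 4 - W (a(W) = 2 + (2 - W) = 4 - W)
a(3) + (y(0, 5)*6)*32 = (4 - 1*3) + ((-1 + 0 + 5)*6)*32 = (4 - 3) + (4*6)*32 = 1 + 24*32 = 1 + 768 = 769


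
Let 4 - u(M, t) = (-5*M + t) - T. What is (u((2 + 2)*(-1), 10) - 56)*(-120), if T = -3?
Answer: 10200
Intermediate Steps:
u(M, t) = 1 - t + 5*M (u(M, t) = 4 - ((-5*M + t) - 1*(-3)) = 4 - ((t - 5*M) + 3) = 4 - (3 + t - 5*M) = 4 + (-3 - t + 5*M) = 1 - t + 5*M)
(u((2 + 2)*(-1), 10) - 56)*(-120) = ((1 - 1*10 + 5*((2 + 2)*(-1))) - 56)*(-120) = ((1 - 10 + 5*(4*(-1))) - 56)*(-120) = ((1 - 10 + 5*(-4)) - 56)*(-120) = ((1 - 10 - 20) - 56)*(-120) = (-29 - 56)*(-120) = -85*(-120) = 10200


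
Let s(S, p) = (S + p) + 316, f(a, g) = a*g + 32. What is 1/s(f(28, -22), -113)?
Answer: -1/381 ≈ -0.0026247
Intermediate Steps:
f(a, g) = 32 + a*g
s(S, p) = 316 + S + p
1/s(f(28, -22), -113) = 1/(316 + (32 + 28*(-22)) - 113) = 1/(316 + (32 - 616) - 113) = 1/(316 - 584 - 113) = 1/(-381) = -1/381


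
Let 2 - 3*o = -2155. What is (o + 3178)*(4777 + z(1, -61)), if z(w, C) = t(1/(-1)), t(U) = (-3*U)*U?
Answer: 18604278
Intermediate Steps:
o = 719 (o = ⅔ - ⅓*(-2155) = ⅔ + 2155/3 = 719)
t(U) = -3*U²
z(w, C) = -3 (z(w, C) = -3*(1/(-1))² = -3*(-1)² = -3*1 = -3)
(o + 3178)*(4777 + z(1, -61)) = (719 + 3178)*(4777 - 3) = 3897*4774 = 18604278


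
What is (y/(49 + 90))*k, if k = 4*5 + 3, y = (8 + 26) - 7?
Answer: 621/139 ≈ 4.4676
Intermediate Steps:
y = 27 (y = 34 - 7 = 27)
k = 23 (k = 20 + 3 = 23)
(y/(49 + 90))*k = (27/(49 + 90))*23 = (27/139)*23 = 621/139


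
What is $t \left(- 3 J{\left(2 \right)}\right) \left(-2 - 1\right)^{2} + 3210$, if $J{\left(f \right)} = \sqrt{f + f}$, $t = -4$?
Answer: $3426$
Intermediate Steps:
$J{\left(f \right)} = \sqrt{2} \sqrt{f}$ ($J{\left(f \right)} = \sqrt{2 f} = \sqrt{2} \sqrt{f}$)
$t \left(- 3 J{\left(2 \right)}\right) \left(-2 - 1\right)^{2} + 3210 = - 4 \left(- 3 \sqrt{2} \sqrt{2}\right) \left(-2 - 1\right)^{2} + 3210 = - 4 \left(\left(-3\right) 2\right) \left(-3\right)^{2} + 3210 = \left(-4\right) \left(-6\right) 9 + 3210 = 24 \cdot 9 + 3210 = 216 + 3210 = 3426$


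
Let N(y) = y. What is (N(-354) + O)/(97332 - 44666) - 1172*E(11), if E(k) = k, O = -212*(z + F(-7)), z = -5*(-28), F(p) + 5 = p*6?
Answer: -339495071/26333 ≈ -12892.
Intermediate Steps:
F(p) = -5 + 6*p (F(p) = -5 + p*6 = -5 + 6*p)
z = 140
O = -19716 (O = -212*(140 + (-5 + 6*(-7))) = -212*(140 + (-5 - 42)) = -212*(140 - 47) = -212*93 = -19716)
(N(-354) + O)/(97332 - 44666) - 1172*E(11) = (-354 - 19716)/(97332 - 44666) - 1172*11 = -20070/52666 - 12892 = -20070*1/52666 - 12892 = -10035/26333 - 12892 = -339495071/26333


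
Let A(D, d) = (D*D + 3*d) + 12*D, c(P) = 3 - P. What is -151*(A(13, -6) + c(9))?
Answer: -45451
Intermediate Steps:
A(D, d) = D² + 3*d + 12*D (A(D, d) = (D² + 3*d) + 12*D = D² + 3*d + 12*D)
-151*(A(13, -6) + c(9)) = -151*((13² + 3*(-6) + 12*13) + (3 - 1*9)) = -151*((169 - 18 + 156) + (3 - 9)) = -151*(307 - 6) = -151*301 = -45451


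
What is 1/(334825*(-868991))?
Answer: -1/290959911575 ≈ -3.4369e-12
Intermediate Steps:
1/(334825*(-868991)) = (1/334825)*(-1/868991) = -1/290959911575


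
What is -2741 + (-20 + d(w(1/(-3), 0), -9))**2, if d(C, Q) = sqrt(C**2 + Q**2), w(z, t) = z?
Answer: -2741 + (60 - sqrt(730))**2/9 ≈ -2620.1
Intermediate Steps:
-2741 + (-20 + d(w(1/(-3), 0), -9))**2 = -2741 + (-20 + sqrt((1/(-3))**2 + (-9)**2))**2 = -2741 + (-20 + sqrt((1*(-1/3))**2 + 81))**2 = -2741 + (-20 + sqrt((-1/3)**2 + 81))**2 = -2741 + (-20 + sqrt(1/9 + 81))**2 = -2741 + (-20 + sqrt(730/9))**2 = -2741 + (-20 + sqrt(730)/3)**2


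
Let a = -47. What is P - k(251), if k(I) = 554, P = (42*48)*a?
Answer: -95306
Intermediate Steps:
P = -94752 (P = (42*48)*(-47) = 2016*(-47) = -94752)
P - k(251) = -94752 - 1*554 = -94752 - 554 = -95306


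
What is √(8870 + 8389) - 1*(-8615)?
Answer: 8615 + √17259 ≈ 8746.4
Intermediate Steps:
√(8870 + 8389) - 1*(-8615) = √17259 + 8615 = 8615 + √17259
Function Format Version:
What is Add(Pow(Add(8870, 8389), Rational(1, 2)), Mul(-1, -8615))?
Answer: Add(8615, Pow(17259, Rational(1, 2))) ≈ 8746.4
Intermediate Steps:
Add(Pow(Add(8870, 8389), Rational(1, 2)), Mul(-1, -8615)) = Add(Pow(17259, Rational(1, 2)), 8615) = Add(8615, Pow(17259, Rational(1, 2)))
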